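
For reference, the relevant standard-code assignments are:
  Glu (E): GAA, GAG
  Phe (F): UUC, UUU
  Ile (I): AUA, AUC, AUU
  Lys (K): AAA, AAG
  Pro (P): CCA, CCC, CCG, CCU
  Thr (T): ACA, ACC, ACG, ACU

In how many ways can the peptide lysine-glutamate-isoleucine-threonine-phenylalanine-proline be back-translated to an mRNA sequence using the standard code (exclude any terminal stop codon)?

Lys: 2 codons.
Glu: 2 codons.
Ile: 3 codons.
Thr: 4 codons.
Phe: 2 codons.
Pro: 4 codons.
2 × 2 × 3 × 4 × 2 × 4 = 384.

384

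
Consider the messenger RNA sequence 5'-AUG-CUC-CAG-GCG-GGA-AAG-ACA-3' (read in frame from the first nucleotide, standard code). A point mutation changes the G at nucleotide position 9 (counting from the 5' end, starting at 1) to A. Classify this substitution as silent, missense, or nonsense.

Position 9 falls in codon 3: CAG → Gln.
After the substitution the codon is CAA → Gln.
Both encode Gln, so the change is synonymous.

silent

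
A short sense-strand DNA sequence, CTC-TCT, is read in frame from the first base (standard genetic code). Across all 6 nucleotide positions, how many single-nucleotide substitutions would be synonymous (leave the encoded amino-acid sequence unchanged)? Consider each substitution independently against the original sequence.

Codon 1 (CTC, Leu): 3 synonymous substitutions.
Codon 2 (TCT, Ser): 3 synonymous substitutions.
Total: 3 + 3 = 6.

6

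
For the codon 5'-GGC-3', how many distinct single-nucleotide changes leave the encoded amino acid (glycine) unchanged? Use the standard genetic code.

3

Position 1: none → 0 synonymous.
Position 2: none → 0 synonymous.
Position 3: GGT, GGA, GGG → 3 synonymous.
Total: 0 + 0 + 3 = 3.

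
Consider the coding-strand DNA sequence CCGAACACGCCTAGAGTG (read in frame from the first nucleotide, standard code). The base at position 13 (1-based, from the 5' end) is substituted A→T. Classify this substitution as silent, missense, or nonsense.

nonsense

Position 13 falls in codon 5: AGA → Arg.
After the substitution the codon is TGA → Stop.
The new codon is a stop codon, so this is a nonsense mutation.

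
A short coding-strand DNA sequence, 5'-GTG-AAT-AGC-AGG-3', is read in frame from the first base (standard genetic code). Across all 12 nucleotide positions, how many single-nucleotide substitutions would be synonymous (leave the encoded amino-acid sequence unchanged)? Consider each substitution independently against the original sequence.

7

Codon 1 (GTG, Val): 3 synonymous substitutions.
Codon 2 (AAT, Asn): 1 synonymous substitution.
Codon 3 (AGC, Ser): 1 synonymous substitution.
Codon 4 (AGG, Arg): 2 synonymous substitutions.
Total: 3 + 1 + 1 + 2 = 7.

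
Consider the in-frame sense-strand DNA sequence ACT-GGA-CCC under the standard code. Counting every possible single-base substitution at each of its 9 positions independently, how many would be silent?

9

Codon 1 (ACT, Thr): 3 synonymous substitutions.
Codon 2 (GGA, Gly): 3 synonymous substitutions.
Codon 3 (CCC, Pro): 3 synonymous substitutions.
Total: 3 + 3 + 3 = 9.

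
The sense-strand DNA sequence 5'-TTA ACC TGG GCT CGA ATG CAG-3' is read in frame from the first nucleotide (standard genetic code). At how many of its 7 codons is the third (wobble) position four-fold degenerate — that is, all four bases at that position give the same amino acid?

Codon 1 TTA (Leu): third position 2-fold.
Codon 2 ACC (Thr): third position 4-fold.
Codon 3 TGG (Trp): third position 1-fold.
Codon 4 GCT (Ala): third position 4-fold.
Codon 5 CGA (Arg): third position 4-fold.
Codon 6 ATG (Met): third position 1-fold.
Codon 7 CAG (Gln): third position 2-fold.
Four-fold degenerate third positions: 3.

3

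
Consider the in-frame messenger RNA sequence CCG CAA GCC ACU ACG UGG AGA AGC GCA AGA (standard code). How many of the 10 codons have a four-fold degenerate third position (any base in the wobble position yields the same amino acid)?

Codon 1 CCG (Pro): third position 4-fold.
Codon 2 CAA (Gln): third position 2-fold.
Codon 3 GCC (Ala): third position 4-fold.
Codon 4 ACU (Thr): third position 4-fold.
Codon 5 ACG (Thr): third position 4-fold.
Codon 6 UGG (Trp): third position 1-fold.
Codon 7 AGA (Arg): third position 2-fold.
Codon 8 AGC (Ser): third position 2-fold.
Codon 9 GCA (Ala): third position 4-fold.
Codon 10 AGA (Arg): third position 2-fold.
Four-fold degenerate third positions: 5.

5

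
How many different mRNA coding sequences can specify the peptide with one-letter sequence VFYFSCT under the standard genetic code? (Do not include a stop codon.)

Val: 4 codons.
Phe: 2 codons.
Tyr: 2 codons.
Phe: 2 codons.
Ser: 6 codons.
Cys: 2 codons.
Thr: 4 codons.
4 × 2 × 2 × 2 × 6 × 2 × 4 = 1536.

1536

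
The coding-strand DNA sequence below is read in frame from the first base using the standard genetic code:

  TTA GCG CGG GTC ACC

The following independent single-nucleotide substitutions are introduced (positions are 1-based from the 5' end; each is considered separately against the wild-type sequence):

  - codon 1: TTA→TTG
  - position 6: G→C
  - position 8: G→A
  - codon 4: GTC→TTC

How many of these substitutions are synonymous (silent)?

2

Codon 1: TTA (Leu) → TTG (Leu) — synonymous.
Codon 2: GCG (Ala) → GCC (Ala) — synonymous.
Codon 3: CGG (Arg) → CAG (Gln) — missense.
Codon 4: GTC (Val) → TTC (Phe) — missense.
Synonymous: 2 of 4.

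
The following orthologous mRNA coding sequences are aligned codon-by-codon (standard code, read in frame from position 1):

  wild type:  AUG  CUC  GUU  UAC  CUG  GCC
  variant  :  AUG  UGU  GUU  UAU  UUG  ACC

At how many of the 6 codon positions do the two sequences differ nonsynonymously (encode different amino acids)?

2

Codon 1: AUG Met / AUG Met — identical.
Codon 2: CUC Leu / UGU Cys — nonsynonymous.
Codon 3: GUU Val / GUU Val — identical.
Codon 4: UAC Tyr / UAU Tyr — synonymous.
Codon 5: CUG Leu / UUG Leu — synonymous.
Codon 6: GCC Ala / ACC Thr — nonsynonymous.
Nonsynonymous differences: 2.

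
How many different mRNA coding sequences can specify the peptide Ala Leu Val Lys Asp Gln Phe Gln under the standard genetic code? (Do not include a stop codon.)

Ala: 4 codons.
Leu: 6 codons.
Val: 4 codons.
Lys: 2 codons.
Asp: 2 codons.
Gln: 2 codons.
Phe: 2 codons.
Gln: 2 codons.
4 × 6 × 4 × 2 × 2 × 2 × 2 × 2 = 3072.

3072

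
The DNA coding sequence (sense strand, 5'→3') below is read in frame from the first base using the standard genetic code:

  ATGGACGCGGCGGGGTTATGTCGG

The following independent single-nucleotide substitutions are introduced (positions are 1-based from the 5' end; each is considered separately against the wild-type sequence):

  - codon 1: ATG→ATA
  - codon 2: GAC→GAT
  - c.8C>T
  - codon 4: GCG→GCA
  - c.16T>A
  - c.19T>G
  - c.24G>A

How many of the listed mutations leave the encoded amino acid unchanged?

3

Codon 1: ATG (Met) → ATA (Ile) — missense.
Codon 2: GAC (Asp) → GAT (Asp) — synonymous.
Codon 3: GCG (Ala) → GTG (Val) — missense.
Codon 4: GCG (Ala) → GCA (Ala) — synonymous.
Codon 6: TTA (Leu) → ATA (Ile) — missense.
Codon 7: TGT (Cys) → GGT (Gly) — missense.
Codon 8: CGG (Arg) → CGA (Arg) — synonymous.
Synonymous: 3 of 7.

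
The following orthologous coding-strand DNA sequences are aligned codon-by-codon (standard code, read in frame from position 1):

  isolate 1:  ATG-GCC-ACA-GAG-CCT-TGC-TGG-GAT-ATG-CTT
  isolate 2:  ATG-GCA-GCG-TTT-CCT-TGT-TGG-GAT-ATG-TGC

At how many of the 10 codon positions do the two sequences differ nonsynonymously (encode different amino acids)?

3

Codon 1: ATG Met / ATG Met — identical.
Codon 2: GCC Ala / GCA Ala — synonymous.
Codon 3: ACA Thr / GCG Ala — nonsynonymous.
Codon 4: GAG Glu / TTT Phe — nonsynonymous.
Codon 5: CCT Pro / CCT Pro — identical.
Codon 6: TGC Cys / TGT Cys — synonymous.
Codon 7: TGG Trp / TGG Trp — identical.
Codon 8: GAT Asp / GAT Asp — identical.
Codon 9: ATG Met / ATG Met — identical.
Codon 10: CTT Leu / TGC Cys — nonsynonymous.
Nonsynonymous differences: 3.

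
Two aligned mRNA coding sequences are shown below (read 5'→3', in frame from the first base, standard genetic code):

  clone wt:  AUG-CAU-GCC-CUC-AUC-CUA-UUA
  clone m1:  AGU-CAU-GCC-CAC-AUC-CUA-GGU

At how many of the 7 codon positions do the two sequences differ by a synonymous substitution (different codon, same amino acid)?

Codon 1: AUG Met / AGU Ser — nonsynonymous.
Codon 2: CAU His / CAU His — identical.
Codon 3: GCC Ala / GCC Ala — identical.
Codon 4: CUC Leu / CAC His — nonsynonymous.
Codon 5: AUC Ile / AUC Ile — identical.
Codon 6: CUA Leu / CUA Leu — identical.
Codon 7: UUA Leu / GGU Gly — nonsynonymous.
Synonymous differences: 0.

0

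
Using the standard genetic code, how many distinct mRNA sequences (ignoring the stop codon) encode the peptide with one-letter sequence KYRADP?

768

Lys: 2 codons.
Tyr: 2 codons.
Arg: 6 codons.
Ala: 4 codons.
Asp: 2 codons.
Pro: 4 codons.
2 × 2 × 6 × 4 × 2 × 4 = 768.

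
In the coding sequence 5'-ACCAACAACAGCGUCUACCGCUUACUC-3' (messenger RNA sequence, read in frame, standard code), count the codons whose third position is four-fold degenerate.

Codon 1 ACC (Thr): third position 4-fold.
Codon 2 AAC (Asn): third position 2-fold.
Codon 3 AAC (Asn): third position 2-fold.
Codon 4 AGC (Ser): third position 2-fold.
Codon 5 GUC (Val): third position 4-fold.
Codon 6 UAC (Tyr): third position 2-fold.
Codon 7 CGC (Arg): third position 4-fold.
Codon 8 UUA (Leu): third position 2-fold.
Codon 9 CUC (Leu): third position 4-fold.
Four-fold degenerate third positions: 4.

4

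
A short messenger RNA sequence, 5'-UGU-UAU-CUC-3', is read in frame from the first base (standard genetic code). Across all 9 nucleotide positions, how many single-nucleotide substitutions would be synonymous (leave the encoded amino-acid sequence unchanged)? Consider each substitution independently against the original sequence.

5

Codon 1 (UGU, Cys): 1 synonymous substitution.
Codon 2 (UAU, Tyr): 1 synonymous substitution.
Codon 3 (CUC, Leu): 3 synonymous substitutions.
Total: 1 + 1 + 3 = 5.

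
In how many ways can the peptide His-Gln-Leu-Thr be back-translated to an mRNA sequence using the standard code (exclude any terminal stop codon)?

96

His: 2 codons.
Gln: 2 codons.
Leu: 6 codons.
Thr: 4 codons.
2 × 2 × 6 × 4 = 96.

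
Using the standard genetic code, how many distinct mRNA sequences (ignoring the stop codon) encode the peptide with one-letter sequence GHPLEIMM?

Gly: 4 codons.
His: 2 codons.
Pro: 4 codons.
Leu: 6 codons.
Glu: 2 codons.
Ile: 3 codons.
Met: 1 codon.
Met: 1 codon.
4 × 2 × 4 × 6 × 2 × 3 × 1 × 1 = 1152.

1152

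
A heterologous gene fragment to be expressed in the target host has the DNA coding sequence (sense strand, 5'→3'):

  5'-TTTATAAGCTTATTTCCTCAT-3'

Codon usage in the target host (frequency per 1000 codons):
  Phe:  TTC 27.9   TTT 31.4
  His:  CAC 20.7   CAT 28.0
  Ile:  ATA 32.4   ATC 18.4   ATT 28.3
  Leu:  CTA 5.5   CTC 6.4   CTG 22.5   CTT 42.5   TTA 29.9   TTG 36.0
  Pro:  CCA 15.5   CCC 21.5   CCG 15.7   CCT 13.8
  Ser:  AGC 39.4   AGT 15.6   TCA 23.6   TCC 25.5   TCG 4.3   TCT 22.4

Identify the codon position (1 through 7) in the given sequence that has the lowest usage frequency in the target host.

6

Codon 1 TTT (Phe): 31.4 per 1000.
Codon 2 ATA (Ile): 32.4 per 1000.
Codon 3 AGC (Ser): 39.4 per 1000.
Codon 4 TTA (Leu): 29.9 per 1000.
Codon 5 TTT (Phe): 31.4 per 1000.
Codon 6 CCT (Pro): 13.8 per 1000.
Codon 7 CAT (His): 28.0 per 1000.
Lowest frequency is 13.8 at codon 6.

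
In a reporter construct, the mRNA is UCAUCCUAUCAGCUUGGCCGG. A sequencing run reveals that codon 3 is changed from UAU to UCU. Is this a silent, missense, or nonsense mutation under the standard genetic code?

missense

Position 8 falls in codon 3: UAU → Tyr.
After the substitution the codon is UCU → Ser.
Tyr ≠ Ser, so this is a missense mutation.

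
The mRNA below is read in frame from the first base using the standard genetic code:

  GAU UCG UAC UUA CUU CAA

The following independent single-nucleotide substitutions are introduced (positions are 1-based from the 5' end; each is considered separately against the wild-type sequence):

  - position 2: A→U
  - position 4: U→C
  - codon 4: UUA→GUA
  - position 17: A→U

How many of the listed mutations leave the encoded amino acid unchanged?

0

Codon 1: GAU (Asp) → GUU (Val) — missense.
Codon 2: UCG (Ser) → CCG (Pro) — missense.
Codon 4: UUA (Leu) → GUA (Val) — missense.
Codon 6: CAA (Gln) → CUA (Leu) — missense.
Synonymous: 0 of 4.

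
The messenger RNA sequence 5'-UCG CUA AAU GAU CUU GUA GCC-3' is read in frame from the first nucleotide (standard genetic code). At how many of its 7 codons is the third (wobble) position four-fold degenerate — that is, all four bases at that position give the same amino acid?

Codon 1 UCG (Ser): third position 4-fold.
Codon 2 CUA (Leu): third position 4-fold.
Codon 3 AAU (Asn): third position 2-fold.
Codon 4 GAU (Asp): third position 2-fold.
Codon 5 CUU (Leu): third position 4-fold.
Codon 6 GUA (Val): third position 4-fold.
Codon 7 GCC (Ala): third position 4-fold.
Four-fold degenerate third positions: 5.

5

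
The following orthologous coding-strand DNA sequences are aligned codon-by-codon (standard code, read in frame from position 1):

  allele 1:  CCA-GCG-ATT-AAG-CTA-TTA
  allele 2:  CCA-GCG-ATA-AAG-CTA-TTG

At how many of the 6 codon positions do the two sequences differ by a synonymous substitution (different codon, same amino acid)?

2

Codon 1: CCA Pro / CCA Pro — identical.
Codon 2: GCG Ala / GCG Ala — identical.
Codon 3: ATT Ile / ATA Ile — synonymous.
Codon 4: AAG Lys / AAG Lys — identical.
Codon 5: CTA Leu / CTA Leu — identical.
Codon 6: TTA Leu / TTG Leu — synonymous.
Synonymous differences: 2.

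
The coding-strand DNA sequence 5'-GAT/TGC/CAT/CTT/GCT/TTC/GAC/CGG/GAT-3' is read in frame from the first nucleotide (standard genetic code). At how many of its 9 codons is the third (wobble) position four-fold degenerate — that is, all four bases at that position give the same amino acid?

Codon 1 GAT (Asp): third position 2-fold.
Codon 2 TGC (Cys): third position 2-fold.
Codon 3 CAT (His): third position 2-fold.
Codon 4 CTT (Leu): third position 4-fold.
Codon 5 GCT (Ala): third position 4-fold.
Codon 6 TTC (Phe): third position 2-fold.
Codon 7 GAC (Asp): third position 2-fold.
Codon 8 CGG (Arg): third position 4-fold.
Codon 9 GAT (Asp): third position 2-fold.
Four-fold degenerate third positions: 3.

3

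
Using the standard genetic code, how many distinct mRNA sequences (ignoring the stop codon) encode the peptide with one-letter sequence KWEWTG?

Lys: 2 codons.
Trp: 1 codon.
Glu: 2 codons.
Trp: 1 codon.
Thr: 4 codons.
Gly: 4 codons.
2 × 1 × 2 × 1 × 4 × 4 = 64.

64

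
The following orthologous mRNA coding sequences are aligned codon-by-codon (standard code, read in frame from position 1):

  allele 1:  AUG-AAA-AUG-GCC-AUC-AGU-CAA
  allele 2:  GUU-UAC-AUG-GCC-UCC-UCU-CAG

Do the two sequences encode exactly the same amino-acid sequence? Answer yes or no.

no

Codon 1: AUG Met / GUU Val — nonsynonymous.
Codon 2: AAA Lys / UAC Tyr — nonsynonymous.
Codon 3: AUG Met / AUG Met — identical.
Codon 4: GCC Ala / GCC Ala — identical.
Codon 5: AUC Ile / UCC Ser — nonsynonymous.
Codon 6: AGU Ser / UCU Ser — synonymous.
Codon 7: CAA Gln / CAG Gln — synonymous.
Nonsynonymous differences: 3 → different protein.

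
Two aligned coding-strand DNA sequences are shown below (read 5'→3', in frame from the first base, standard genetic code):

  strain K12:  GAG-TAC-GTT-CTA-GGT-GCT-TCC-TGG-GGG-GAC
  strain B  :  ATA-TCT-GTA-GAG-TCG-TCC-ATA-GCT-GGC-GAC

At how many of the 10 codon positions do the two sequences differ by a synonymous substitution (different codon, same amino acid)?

Codon 1: GAG Glu / ATA Ile — nonsynonymous.
Codon 2: TAC Tyr / TCT Ser — nonsynonymous.
Codon 3: GTT Val / GTA Val — synonymous.
Codon 4: CTA Leu / GAG Glu — nonsynonymous.
Codon 5: GGT Gly / TCG Ser — nonsynonymous.
Codon 6: GCT Ala / TCC Ser — nonsynonymous.
Codon 7: TCC Ser / ATA Ile — nonsynonymous.
Codon 8: TGG Trp / GCT Ala — nonsynonymous.
Codon 9: GGG Gly / GGC Gly — synonymous.
Codon 10: GAC Asp / GAC Asp — identical.
Synonymous differences: 2.

2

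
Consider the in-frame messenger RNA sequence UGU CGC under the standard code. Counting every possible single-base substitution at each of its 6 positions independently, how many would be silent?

4

Codon 1 (UGU, Cys): 1 synonymous substitution.
Codon 2 (CGC, Arg): 3 synonymous substitutions.
Total: 1 + 3 = 4.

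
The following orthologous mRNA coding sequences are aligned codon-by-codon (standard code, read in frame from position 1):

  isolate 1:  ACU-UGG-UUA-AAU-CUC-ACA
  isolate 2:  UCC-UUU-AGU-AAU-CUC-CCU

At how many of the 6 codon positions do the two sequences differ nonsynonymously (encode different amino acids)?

Codon 1: ACU Thr / UCC Ser — nonsynonymous.
Codon 2: UGG Trp / UUU Phe — nonsynonymous.
Codon 3: UUA Leu / AGU Ser — nonsynonymous.
Codon 4: AAU Asn / AAU Asn — identical.
Codon 5: CUC Leu / CUC Leu — identical.
Codon 6: ACA Thr / CCU Pro — nonsynonymous.
Nonsynonymous differences: 4.

4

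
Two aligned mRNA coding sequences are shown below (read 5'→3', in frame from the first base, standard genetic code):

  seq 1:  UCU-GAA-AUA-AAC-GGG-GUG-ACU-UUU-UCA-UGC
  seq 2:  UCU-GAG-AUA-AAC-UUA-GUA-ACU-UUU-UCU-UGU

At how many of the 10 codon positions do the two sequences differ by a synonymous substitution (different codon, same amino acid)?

Codon 1: UCU Ser / UCU Ser — identical.
Codon 2: GAA Glu / GAG Glu — synonymous.
Codon 3: AUA Ile / AUA Ile — identical.
Codon 4: AAC Asn / AAC Asn — identical.
Codon 5: GGG Gly / UUA Leu — nonsynonymous.
Codon 6: GUG Val / GUA Val — synonymous.
Codon 7: ACU Thr / ACU Thr — identical.
Codon 8: UUU Phe / UUU Phe — identical.
Codon 9: UCA Ser / UCU Ser — synonymous.
Codon 10: UGC Cys / UGU Cys — synonymous.
Synonymous differences: 4.

4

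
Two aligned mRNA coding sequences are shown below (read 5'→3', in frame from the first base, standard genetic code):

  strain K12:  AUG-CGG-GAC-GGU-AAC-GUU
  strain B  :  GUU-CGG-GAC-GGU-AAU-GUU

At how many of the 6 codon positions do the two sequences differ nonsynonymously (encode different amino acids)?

1

Codon 1: AUG Met / GUU Val — nonsynonymous.
Codon 2: CGG Arg / CGG Arg — identical.
Codon 3: GAC Asp / GAC Asp — identical.
Codon 4: GGU Gly / GGU Gly — identical.
Codon 5: AAC Asn / AAU Asn — synonymous.
Codon 6: GUU Val / GUU Val — identical.
Nonsynonymous differences: 1.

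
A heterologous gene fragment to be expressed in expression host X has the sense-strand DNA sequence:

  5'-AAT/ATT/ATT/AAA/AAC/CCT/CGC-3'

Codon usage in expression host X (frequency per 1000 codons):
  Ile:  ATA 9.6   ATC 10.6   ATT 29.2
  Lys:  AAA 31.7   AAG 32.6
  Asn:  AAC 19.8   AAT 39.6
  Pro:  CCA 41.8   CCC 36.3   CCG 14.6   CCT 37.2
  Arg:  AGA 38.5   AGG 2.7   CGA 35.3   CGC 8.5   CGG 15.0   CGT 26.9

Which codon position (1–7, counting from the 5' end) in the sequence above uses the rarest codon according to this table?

Codon 1 AAT (Asn): 39.6 per 1000.
Codon 2 ATT (Ile): 29.2 per 1000.
Codon 3 ATT (Ile): 29.2 per 1000.
Codon 4 AAA (Lys): 31.7 per 1000.
Codon 5 AAC (Asn): 19.8 per 1000.
Codon 6 CCT (Pro): 37.2 per 1000.
Codon 7 CGC (Arg): 8.5 per 1000.
Lowest frequency is 8.5 at codon 7.

7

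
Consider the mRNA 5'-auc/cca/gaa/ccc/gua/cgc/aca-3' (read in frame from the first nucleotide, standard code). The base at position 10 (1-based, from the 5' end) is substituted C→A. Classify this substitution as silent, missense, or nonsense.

missense

Position 10 falls in codon 4: CCC → Pro.
After the substitution the codon is ACC → Thr.
Pro ≠ Thr, so this is a missense mutation.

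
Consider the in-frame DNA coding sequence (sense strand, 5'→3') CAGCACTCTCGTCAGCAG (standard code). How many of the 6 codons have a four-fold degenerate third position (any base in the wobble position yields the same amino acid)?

2

Codon 1 CAG (Gln): third position 2-fold.
Codon 2 CAC (His): third position 2-fold.
Codon 3 TCT (Ser): third position 4-fold.
Codon 4 CGT (Arg): third position 4-fold.
Codon 5 CAG (Gln): third position 2-fold.
Codon 6 CAG (Gln): third position 2-fold.
Four-fold degenerate third positions: 2.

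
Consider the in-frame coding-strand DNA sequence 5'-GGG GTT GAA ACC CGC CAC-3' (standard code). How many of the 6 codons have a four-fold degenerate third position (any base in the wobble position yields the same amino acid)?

Codon 1 GGG (Gly): third position 4-fold.
Codon 2 GTT (Val): third position 4-fold.
Codon 3 GAA (Glu): third position 2-fold.
Codon 4 ACC (Thr): third position 4-fold.
Codon 5 CGC (Arg): third position 4-fold.
Codon 6 CAC (His): third position 2-fold.
Four-fold degenerate third positions: 4.

4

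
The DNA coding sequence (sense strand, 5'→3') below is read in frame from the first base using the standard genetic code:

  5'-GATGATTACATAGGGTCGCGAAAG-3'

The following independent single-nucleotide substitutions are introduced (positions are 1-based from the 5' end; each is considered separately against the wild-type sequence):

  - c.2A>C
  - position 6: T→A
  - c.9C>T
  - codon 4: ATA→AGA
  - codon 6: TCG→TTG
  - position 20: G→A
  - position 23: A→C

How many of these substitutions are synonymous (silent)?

1

Codon 1: GAT (Asp) → GCT (Ala) — missense.
Codon 2: GAT (Asp) → GAA (Glu) — missense.
Codon 3: TAC (Tyr) → TAT (Tyr) — synonymous.
Codon 4: ATA (Ile) → AGA (Arg) — missense.
Codon 6: TCG (Ser) → TTG (Leu) — missense.
Codon 7: CGA (Arg) → CAA (Gln) — missense.
Codon 8: AAG (Lys) → ACG (Thr) — missense.
Synonymous: 1 of 7.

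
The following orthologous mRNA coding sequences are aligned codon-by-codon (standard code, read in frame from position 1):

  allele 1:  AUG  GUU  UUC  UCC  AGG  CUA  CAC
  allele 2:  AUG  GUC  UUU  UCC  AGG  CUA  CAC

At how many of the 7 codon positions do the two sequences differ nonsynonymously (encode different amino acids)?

0

Codon 1: AUG Met / AUG Met — identical.
Codon 2: GUU Val / GUC Val — synonymous.
Codon 3: UUC Phe / UUU Phe — synonymous.
Codon 4: UCC Ser / UCC Ser — identical.
Codon 5: AGG Arg / AGG Arg — identical.
Codon 6: CUA Leu / CUA Leu — identical.
Codon 7: CAC His / CAC His — identical.
Nonsynonymous differences: 0.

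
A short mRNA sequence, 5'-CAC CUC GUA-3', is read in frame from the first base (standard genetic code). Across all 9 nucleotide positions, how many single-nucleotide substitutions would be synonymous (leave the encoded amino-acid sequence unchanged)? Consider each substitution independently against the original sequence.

7

Codon 1 (CAC, His): 1 synonymous substitution.
Codon 2 (CUC, Leu): 3 synonymous substitutions.
Codon 3 (GUA, Val): 3 synonymous substitutions.
Total: 1 + 3 + 3 = 7.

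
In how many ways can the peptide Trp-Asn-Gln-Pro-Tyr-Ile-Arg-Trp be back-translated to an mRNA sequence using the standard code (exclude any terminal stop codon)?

576

Trp: 1 codon.
Asn: 2 codons.
Gln: 2 codons.
Pro: 4 codons.
Tyr: 2 codons.
Ile: 3 codons.
Arg: 6 codons.
Trp: 1 codon.
1 × 2 × 2 × 4 × 2 × 3 × 6 × 1 = 576.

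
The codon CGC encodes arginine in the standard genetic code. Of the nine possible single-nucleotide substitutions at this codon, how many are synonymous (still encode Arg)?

3

Position 1: none → 0 synonymous.
Position 2: none → 0 synonymous.
Position 3: CGT, CGA, CGG → 3 synonymous.
Total: 0 + 0 + 3 = 3.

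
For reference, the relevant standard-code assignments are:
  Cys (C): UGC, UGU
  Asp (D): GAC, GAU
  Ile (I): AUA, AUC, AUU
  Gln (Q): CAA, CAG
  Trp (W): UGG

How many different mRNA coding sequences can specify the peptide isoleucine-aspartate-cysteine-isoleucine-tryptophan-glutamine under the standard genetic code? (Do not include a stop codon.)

Ile: 3 codons.
Asp: 2 codons.
Cys: 2 codons.
Ile: 3 codons.
Trp: 1 codon.
Gln: 2 codons.
3 × 2 × 2 × 3 × 1 × 2 = 72.

72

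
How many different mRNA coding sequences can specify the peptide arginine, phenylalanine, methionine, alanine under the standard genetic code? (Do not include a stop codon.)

Arg: 6 codons.
Phe: 2 codons.
Met: 1 codon.
Ala: 4 codons.
6 × 2 × 1 × 4 = 48.

48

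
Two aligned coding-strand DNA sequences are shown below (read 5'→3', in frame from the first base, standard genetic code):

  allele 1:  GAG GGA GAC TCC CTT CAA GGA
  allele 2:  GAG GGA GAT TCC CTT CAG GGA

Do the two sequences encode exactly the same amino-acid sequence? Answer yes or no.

yes

Codon 1: GAG Glu / GAG Glu — identical.
Codon 2: GGA Gly / GGA Gly — identical.
Codon 3: GAC Asp / GAT Asp — synonymous.
Codon 4: TCC Ser / TCC Ser — identical.
Codon 5: CTT Leu / CTT Leu — identical.
Codon 6: CAA Gln / CAG Gln — synonymous.
Codon 7: GGA Gly / GGA Gly — identical.
Nonsynonymous differences: 0 → same protein.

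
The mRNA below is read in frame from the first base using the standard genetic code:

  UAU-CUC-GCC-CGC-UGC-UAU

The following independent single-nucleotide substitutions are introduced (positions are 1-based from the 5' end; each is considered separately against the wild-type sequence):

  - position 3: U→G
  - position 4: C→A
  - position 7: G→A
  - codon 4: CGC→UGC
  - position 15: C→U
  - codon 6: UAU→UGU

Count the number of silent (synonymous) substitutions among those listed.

Codon 1: UAU (Tyr) → UAG (Stop) — nonsense.
Codon 2: CUC (Leu) → AUC (Ile) — missense.
Codon 3: GCC (Ala) → ACC (Thr) — missense.
Codon 4: CGC (Arg) → UGC (Cys) — missense.
Codon 5: UGC (Cys) → UGU (Cys) — synonymous.
Codon 6: UAU (Tyr) → UGU (Cys) — missense.
Synonymous: 1 of 6.

1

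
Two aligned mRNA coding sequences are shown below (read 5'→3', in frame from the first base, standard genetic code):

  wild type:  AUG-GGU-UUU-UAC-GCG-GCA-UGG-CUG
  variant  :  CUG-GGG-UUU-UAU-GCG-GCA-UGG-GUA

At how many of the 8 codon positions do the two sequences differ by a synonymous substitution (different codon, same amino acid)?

2

Codon 1: AUG Met / CUG Leu — nonsynonymous.
Codon 2: GGU Gly / GGG Gly — synonymous.
Codon 3: UUU Phe / UUU Phe — identical.
Codon 4: UAC Tyr / UAU Tyr — synonymous.
Codon 5: GCG Ala / GCG Ala — identical.
Codon 6: GCA Ala / GCA Ala — identical.
Codon 7: UGG Trp / UGG Trp — identical.
Codon 8: CUG Leu / GUA Val — nonsynonymous.
Synonymous differences: 2.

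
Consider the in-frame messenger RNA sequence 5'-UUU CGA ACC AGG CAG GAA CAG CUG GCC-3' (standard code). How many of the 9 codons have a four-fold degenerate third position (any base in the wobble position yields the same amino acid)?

Codon 1 UUU (Phe): third position 2-fold.
Codon 2 CGA (Arg): third position 4-fold.
Codon 3 ACC (Thr): third position 4-fold.
Codon 4 AGG (Arg): third position 2-fold.
Codon 5 CAG (Gln): third position 2-fold.
Codon 6 GAA (Glu): third position 2-fold.
Codon 7 CAG (Gln): third position 2-fold.
Codon 8 CUG (Leu): third position 4-fold.
Codon 9 GCC (Ala): third position 4-fold.
Four-fold degenerate third positions: 4.

4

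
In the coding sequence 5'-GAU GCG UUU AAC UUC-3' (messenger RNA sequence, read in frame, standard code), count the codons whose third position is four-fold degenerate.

Codon 1 GAU (Asp): third position 2-fold.
Codon 2 GCG (Ala): third position 4-fold.
Codon 3 UUU (Phe): third position 2-fold.
Codon 4 AAC (Asn): third position 2-fold.
Codon 5 UUC (Phe): third position 2-fold.
Four-fold degenerate third positions: 1.

1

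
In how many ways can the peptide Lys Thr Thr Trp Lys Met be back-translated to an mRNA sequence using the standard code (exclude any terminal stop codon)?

Lys: 2 codons.
Thr: 4 codons.
Thr: 4 codons.
Trp: 1 codon.
Lys: 2 codons.
Met: 1 codon.
2 × 4 × 4 × 1 × 2 × 1 = 64.

64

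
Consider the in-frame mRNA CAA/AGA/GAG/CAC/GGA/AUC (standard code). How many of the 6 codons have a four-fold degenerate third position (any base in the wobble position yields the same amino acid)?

Codon 1 CAA (Gln): third position 2-fold.
Codon 2 AGA (Arg): third position 2-fold.
Codon 3 GAG (Glu): third position 2-fold.
Codon 4 CAC (His): third position 2-fold.
Codon 5 GGA (Gly): third position 4-fold.
Codon 6 AUC (Ile): third position 3-fold.
Four-fold degenerate third positions: 1.

1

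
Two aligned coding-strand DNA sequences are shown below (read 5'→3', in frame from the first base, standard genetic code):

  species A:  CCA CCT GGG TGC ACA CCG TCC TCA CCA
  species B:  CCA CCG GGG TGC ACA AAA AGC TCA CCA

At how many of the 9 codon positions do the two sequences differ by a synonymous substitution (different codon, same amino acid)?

Codon 1: CCA Pro / CCA Pro — identical.
Codon 2: CCT Pro / CCG Pro — synonymous.
Codon 3: GGG Gly / GGG Gly — identical.
Codon 4: TGC Cys / TGC Cys — identical.
Codon 5: ACA Thr / ACA Thr — identical.
Codon 6: CCG Pro / AAA Lys — nonsynonymous.
Codon 7: TCC Ser / AGC Ser — synonymous.
Codon 8: TCA Ser / TCA Ser — identical.
Codon 9: CCA Pro / CCA Pro — identical.
Synonymous differences: 2.

2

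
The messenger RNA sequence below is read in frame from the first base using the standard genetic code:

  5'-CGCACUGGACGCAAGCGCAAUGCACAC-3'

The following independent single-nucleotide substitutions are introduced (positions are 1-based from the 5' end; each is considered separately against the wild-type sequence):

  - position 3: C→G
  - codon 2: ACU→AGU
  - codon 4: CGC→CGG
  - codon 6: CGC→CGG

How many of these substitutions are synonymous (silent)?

3

Codon 1: CGC (Arg) → CGG (Arg) — synonymous.
Codon 2: ACU (Thr) → AGU (Ser) — missense.
Codon 4: CGC (Arg) → CGG (Arg) — synonymous.
Codon 6: CGC (Arg) → CGG (Arg) — synonymous.
Synonymous: 3 of 4.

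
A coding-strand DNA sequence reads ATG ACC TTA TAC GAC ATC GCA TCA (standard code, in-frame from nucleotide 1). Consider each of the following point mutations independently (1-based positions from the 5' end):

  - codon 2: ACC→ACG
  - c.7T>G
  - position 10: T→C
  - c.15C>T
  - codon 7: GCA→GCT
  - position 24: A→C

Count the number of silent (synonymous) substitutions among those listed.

Codon 2: ACC (Thr) → ACG (Thr) — synonymous.
Codon 3: TTA (Leu) → GTA (Val) — missense.
Codon 4: TAC (Tyr) → CAC (His) — missense.
Codon 5: GAC (Asp) → GAT (Asp) — synonymous.
Codon 7: GCA (Ala) → GCT (Ala) — synonymous.
Codon 8: TCA (Ser) → TCC (Ser) — synonymous.
Synonymous: 4 of 6.

4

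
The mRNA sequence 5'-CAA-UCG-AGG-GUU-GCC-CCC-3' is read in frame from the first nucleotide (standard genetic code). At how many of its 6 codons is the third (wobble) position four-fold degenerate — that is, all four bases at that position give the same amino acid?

Codon 1 CAA (Gln): third position 2-fold.
Codon 2 UCG (Ser): third position 4-fold.
Codon 3 AGG (Arg): third position 2-fold.
Codon 4 GUU (Val): third position 4-fold.
Codon 5 GCC (Ala): third position 4-fold.
Codon 6 CCC (Pro): third position 4-fold.
Four-fold degenerate third positions: 4.

4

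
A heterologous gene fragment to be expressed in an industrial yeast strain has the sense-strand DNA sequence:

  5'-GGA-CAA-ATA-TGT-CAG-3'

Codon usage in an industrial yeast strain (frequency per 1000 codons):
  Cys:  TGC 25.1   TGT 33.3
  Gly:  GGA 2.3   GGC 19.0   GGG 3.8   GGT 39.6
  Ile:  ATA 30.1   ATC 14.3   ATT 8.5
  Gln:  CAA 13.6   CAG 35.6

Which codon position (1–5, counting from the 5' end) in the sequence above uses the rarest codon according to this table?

1

Codon 1 GGA (Gly): 2.3 per 1000.
Codon 2 CAA (Gln): 13.6 per 1000.
Codon 3 ATA (Ile): 30.1 per 1000.
Codon 4 TGT (Cys): 33.3 per 1000.
Codon 5 CAG (Gln): 35.6 per 1000.
Lowest frequency is 2.3 at codon 1.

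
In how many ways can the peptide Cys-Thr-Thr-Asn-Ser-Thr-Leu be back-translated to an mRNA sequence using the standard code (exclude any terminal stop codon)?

Cys: 2 codons.
Thr: 4 codons.
Thr: 4 codons.
Asn: 2 codons.
Ser: 6 codons.
Thr: 4 codons.
Leu: 6 codons.
2 × 4 × 4 × 2 × 6 × 4 × 6 = 9216.

9216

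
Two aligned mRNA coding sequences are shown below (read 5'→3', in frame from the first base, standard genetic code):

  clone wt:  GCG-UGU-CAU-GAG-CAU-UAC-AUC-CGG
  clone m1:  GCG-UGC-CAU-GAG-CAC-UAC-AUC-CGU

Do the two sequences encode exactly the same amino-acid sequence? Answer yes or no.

yes

Codon 1: GCG Ala / GCG Ala — identical.
Codon 2: UGU Cys / UGC Cys — synonymous.
Codon 3: CAU His / CAU His — identical.
Codon 4: GAG Glu / GAG Glu — identical.
Codon 5: CAU His / CAC His — synonymous.
Codon 6: UAC Tyr / UAC Tyr — identical.
Codon 7: AUC Ile / AUC Ile — identical.
Codon 8: CGG Arg / CGU Arg — synonymous.
Nonsynonymous differences: 0 → same protein.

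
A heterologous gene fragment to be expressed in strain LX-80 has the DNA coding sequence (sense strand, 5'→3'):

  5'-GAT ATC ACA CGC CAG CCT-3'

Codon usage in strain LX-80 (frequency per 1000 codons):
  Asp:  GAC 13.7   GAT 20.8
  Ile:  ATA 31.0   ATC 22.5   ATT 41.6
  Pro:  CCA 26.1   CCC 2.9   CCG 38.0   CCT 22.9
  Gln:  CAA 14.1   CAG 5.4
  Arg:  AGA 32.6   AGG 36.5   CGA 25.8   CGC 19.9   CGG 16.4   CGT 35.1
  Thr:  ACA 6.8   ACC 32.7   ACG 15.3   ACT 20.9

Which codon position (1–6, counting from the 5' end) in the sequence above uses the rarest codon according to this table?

5

Codon 1 GAT (Asp): 20.8 per 1000.
Codon 2 ATC (Ile): 22.5 per 1000.
Codon 3 ACA (Thr): 6.8 per 1000.
Codon 4 CGC (Arg): 19.9 per 1000.
Codon 5 CAG (Gln): 5.4 per 1000.
Codon 6 CCT (Pro): 22.9 per 1000.
Lowest frequency is 5.4 at codon 5.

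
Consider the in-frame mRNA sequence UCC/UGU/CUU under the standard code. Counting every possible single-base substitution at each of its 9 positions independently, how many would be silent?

7

Codon 1 (UCC, Ser): 3 synonymous substitutions.
Codon 2 (UGU, Cys): 1 synonymous substitution.
Codon 3 (CUU, Leu): 3 synonymous substitutions.
Total: 3 + 1 + 3 = 7.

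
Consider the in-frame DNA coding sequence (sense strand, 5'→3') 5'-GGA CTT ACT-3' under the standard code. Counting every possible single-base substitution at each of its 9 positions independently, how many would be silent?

Codon 1 (GGA, Gly): 3 synonymous substitutions.
Codon 2 (CTT, Leu): 3 synonymous substitutions.
Codon 3 (ACT, Thr): 3 synonymous substitutions.
Total: 3 + 3 + 3 = 9.

9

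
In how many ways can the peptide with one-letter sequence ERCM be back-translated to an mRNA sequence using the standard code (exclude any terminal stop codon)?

Glu: 2 codons.
Arg: 6 codons.
Cys: 2 codons.
Met: 1 codon.
2 × 6 × 2 × 1 = 24.

24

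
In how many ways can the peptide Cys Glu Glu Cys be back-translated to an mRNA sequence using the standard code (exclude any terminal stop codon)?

16

Cys: 2 codons.
Glu: 2 codons.
Glu: 2 codons.
Cys: 2 codons.
2 × 2 × 2 × 2 = 16.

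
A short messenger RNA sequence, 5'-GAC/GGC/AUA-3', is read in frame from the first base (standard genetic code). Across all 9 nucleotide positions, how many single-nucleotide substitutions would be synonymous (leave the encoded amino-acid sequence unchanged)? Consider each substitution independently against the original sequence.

6

Codon 1 (GAC, Asp): 1 synonymous substitution.
Codon 2 (GGC, Gly): 3 synonymous substitutions.
Codon 3 (AUA, Ile): 2 synonymous substitutions.
Total: 1 + 3 + 2 = 6.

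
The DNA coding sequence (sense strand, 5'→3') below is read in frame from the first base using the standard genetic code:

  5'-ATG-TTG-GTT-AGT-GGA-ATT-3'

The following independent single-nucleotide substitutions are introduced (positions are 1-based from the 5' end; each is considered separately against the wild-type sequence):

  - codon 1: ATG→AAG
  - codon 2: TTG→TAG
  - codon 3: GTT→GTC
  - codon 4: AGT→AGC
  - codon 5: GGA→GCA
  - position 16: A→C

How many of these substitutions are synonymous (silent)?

Codon 1: ATG (Met) → AAG (Lys) — missense.
Codon 2: TTG (Leu) → TAG (Stop) — nonsense.
Codon 3: GTT (Val) → GTC (Val) — synonymous.
Codon 4: AGT (Ser) → AGC (Ser) — synonymous.
Codon 5: GGA (Gly) → GCA (Ala) — missense.
Codon 6: ATT (Ile) → CTT (Leu) — missense.
Synonymous: 2 of 6.

2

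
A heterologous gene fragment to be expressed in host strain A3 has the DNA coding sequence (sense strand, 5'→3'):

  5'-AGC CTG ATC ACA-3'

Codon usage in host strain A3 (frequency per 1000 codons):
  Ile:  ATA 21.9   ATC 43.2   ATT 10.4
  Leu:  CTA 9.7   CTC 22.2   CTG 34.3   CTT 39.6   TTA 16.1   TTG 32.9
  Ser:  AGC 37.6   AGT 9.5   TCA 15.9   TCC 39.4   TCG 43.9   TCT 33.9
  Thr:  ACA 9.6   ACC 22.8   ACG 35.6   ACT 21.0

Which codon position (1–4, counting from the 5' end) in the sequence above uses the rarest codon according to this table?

Codon 1 AGC (Ser): 37.6 per 1000.
Codon 2 CTG (Leu): 34.3 per 1000.
Codon 3 ATC (Ile): 43.2 per 1000.
Codon 4 ACA (Thr): 9.6 per 1000.
Lowest frequency is 9.6 at codon 4.

4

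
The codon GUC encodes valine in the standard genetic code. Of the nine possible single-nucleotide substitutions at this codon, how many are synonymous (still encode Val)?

Position 1: none → 0 synonymous.
Position 2: none → 0 synonymous.
Position 3: GUU, GUA, GUG → 3 synonymous.
Total: 0 + 0 + 3 = 3.

3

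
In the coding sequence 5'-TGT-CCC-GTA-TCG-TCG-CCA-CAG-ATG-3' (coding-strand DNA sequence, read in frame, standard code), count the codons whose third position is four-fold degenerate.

5

Codon 1 TGT (Cys): third position 2-fold.
Codon 2 CCC (Pro): third position 4-fold.
Codon 3 GTA (Val): third position 4-fold.
Codon 4 TCG (Ser): third position 4-fold.
Codon 5 TCG (Ser): third position 4-fold.
Codon 6 CCA (Pro): third position 4-fold.
Codon 7 CAG (Gln): third position 2-fold.
Codon 8 ATG (Met): third position 1-fold.
Four-fold degenerate third positions: 5.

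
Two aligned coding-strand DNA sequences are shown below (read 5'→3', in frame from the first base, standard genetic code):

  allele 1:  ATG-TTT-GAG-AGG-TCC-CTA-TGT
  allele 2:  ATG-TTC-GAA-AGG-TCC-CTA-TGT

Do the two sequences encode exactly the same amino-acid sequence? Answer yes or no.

Codon 1: ATG Met / ATG Met — identical.
Codon 2: TTT Phe / TTC Phe — synonymous.
Codon 3: GAG Glu / GAA Glu — synonymous.
Codon 4: AGG Arg / AGG Arg — identical.
Codon 5: TCC Ser / TCC Ser — identical.
Codon 6: CTA Leu / CTA Leu — identical.
Codon 7: TGT Cys / TGT Cys — identical.
Nonsynonymous differences: 0 → same protein.

yes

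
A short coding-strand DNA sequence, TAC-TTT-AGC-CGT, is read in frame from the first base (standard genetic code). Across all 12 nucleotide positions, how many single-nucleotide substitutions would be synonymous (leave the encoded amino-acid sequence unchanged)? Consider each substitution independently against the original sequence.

Codon 1 (TAC, Tyr): 1 synonymous substitution.
Codon 2 (TTT, Phe): 1 synonymous substitution.
Codon 3 (AGC, Ser): 1 synonymous substitution.
Codon 4 (CGT, Arg): 3 synonymous substitutions.
Total: 1 + 1 + 1 + 3 = 6.

6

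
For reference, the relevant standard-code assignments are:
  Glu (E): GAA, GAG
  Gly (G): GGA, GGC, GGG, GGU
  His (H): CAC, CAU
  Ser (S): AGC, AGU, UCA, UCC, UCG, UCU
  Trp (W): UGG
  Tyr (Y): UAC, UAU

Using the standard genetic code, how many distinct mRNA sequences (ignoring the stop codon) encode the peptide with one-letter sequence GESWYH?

192

Gly: 4 codons.
Glu: 2 codons.
Ser: 6 codons.
Trp: 1 codon.
Tyr: 2 codons.
His: 2 codons.
4 × 2 × 6 × 1 × 2 × 2 = 192.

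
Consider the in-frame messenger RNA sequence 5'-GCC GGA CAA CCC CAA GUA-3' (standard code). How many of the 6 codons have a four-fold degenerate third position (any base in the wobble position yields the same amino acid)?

Codon 1 GCC (Ala): third position 4-fold.
Codon 2 GGA (Gly): third position 4-fold.
Codon 3 CAA (Gln): third position 2-fold.
Codon 4 CCC (Pro): third position 4-fold.
Codon 5 CAA (Gln): third position 2-fold.
Codon 6 GUA (Val): third position 4-fold.
Four-fold degenerate third positions: 4.

4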